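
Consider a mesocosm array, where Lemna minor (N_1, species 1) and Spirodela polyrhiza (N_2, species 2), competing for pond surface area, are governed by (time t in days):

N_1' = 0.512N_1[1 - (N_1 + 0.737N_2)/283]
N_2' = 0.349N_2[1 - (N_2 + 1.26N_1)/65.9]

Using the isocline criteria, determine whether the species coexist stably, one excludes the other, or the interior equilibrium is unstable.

Compare the nullcline intercepts: K1/α12 = 283/0.737 = 384 > K2 = 65.9; K2/α21 = 65.9/1.26 = 52.3 < K1 = 283.
Since the inequalities point opposite ways, species 1 can invade but species 2 cannot.

species 1 excludes species 2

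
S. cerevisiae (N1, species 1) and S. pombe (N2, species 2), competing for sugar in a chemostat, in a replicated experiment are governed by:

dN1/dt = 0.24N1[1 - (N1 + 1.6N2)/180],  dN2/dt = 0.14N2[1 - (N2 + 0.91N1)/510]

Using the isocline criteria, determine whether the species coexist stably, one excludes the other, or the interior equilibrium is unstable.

species 2 excludes species 1

Compare the nullcline intercepts: K1/α12 = 180/1.6 = 112 < K2 = 510; K2/α21 = 510/0.91 = 560 > K1 = 180.
Since the inequalities point opposite ways, species 2 can invade but species 1 cannot.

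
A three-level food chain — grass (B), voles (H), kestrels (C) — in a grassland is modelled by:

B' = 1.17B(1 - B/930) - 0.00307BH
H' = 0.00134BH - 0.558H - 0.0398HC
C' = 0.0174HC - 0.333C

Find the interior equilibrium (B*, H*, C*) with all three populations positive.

B* ≈ 883, H* ≈ 19.1, C* ≈ 15.7

From dC/dt = 0: 0.0174H* = 0.333, so H* = 19.1.
From dB/dt = 0: 1.17(1 - B*/930) = 0.00307·19.1, giving B* = 930·(1 - 0.0502) = 883.
From dH/dt = 0: 0.00134·883 - 0.558 = 0.0398C*, so C* = 0.626/0.0398 = 15.7.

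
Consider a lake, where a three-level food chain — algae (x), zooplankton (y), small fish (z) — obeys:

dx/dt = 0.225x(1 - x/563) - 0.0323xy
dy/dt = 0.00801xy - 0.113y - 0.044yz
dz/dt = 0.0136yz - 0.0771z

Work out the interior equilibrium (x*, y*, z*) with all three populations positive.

From dz/dt = 0: 0.0136y* = 0.0771, so y* = 5.67.
From dx/dt = 0: 0.225(1 - x*/563) = 0.0323·5.67, giving x* = 563·(1 - 0.814) = 105.
From dy/dt = 0: 0.00801·105 - 0.113 = 0.044z*, so z* = 0.727/0.044 = 16.5.

x* ≈ 105, y* ≈ 5.67, z* ≈ 16.5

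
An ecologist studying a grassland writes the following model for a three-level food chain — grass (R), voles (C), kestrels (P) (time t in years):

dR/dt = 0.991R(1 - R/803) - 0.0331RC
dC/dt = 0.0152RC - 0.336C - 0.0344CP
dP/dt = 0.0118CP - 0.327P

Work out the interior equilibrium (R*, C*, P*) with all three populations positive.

R* ≈ 59.7, C* ≈ 27.7, P* ≈ 16.6

From dP/dt = 0: 0.0118C* = 0.327, so C* = 27.7.
From dR/dt = 0: 0.991(1 - R*/803) = 0.0331·27.7, giving R* = 803·(1 - 0.926) = 59.7.
From dC/dt = 0: 0.0152·59.7 - 0.336 = 0.0344P*, so P* = 0.572/0.0344 = 16.6.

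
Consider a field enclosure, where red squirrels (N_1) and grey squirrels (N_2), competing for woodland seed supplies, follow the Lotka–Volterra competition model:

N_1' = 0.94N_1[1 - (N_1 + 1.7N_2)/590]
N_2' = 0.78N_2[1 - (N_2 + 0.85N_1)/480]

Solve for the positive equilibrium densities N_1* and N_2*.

N_1* ≈ 508, N_2* ≈ 48.3

Setting both brackets to zero gives the nullclines N_1 + 1.7N_2 = 590 and 0.85N_1 + N_2 = 480.
Substituting N_2 = 480 - 0.85N_1 into the first: N_1(1 - 1.7·0.85) = 590 - 1.7·480.
So N_1* = -226/-0.445 = 508, and then N_2* = 480 - 0.85·508 = 48.3.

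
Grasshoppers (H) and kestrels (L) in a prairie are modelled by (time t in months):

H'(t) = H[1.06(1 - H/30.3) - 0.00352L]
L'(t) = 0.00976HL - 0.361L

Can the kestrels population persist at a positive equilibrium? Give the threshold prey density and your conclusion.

Threshold H = 37; K < 37, so no, the predator goes extinct.

The predator equation gives dL/dt > 0 only when H > 0.361/0.00976 = 37.
Without the predator, H → K = 30.3. Since 30.3 < 37, the predator cannot invade.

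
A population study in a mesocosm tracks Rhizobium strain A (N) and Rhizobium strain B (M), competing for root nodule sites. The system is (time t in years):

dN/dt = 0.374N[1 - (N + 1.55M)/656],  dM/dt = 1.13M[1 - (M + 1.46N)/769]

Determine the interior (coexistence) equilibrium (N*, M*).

N* ≈ 424, M* ≈ 149

Setting both brackets to zero gives the nullclines N + 1.55M = 656 and 1.46N + M = 769.
Substituting M = 769 - 1.46N into the first: N(1 - 1.55·1.46) = 656 - 1.55·769.
So N* = -536/-1.26 = 424, and then M* = 769 - 1.46·424 = 149.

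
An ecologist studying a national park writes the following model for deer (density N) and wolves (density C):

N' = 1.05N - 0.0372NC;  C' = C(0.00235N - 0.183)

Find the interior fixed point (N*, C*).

Set dC/dt = 0 with C > 0: 0.00235N - 0.183 = 0, so N* = 0.183/0.00235 = 77.9.
Set dN/dt = 0 with N > 0: 1.05 - 0.0372C = 0, so C* = 1.05/0.0372 = 28.2.

N* ≈ 77.9, C* ≈ 28.2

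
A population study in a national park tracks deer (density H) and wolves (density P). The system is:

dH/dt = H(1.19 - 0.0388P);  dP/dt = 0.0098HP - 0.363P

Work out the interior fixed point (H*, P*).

H* ≈ 37, P* ≈ 30.7

Set dP/dt = 0 with P > 0: 0.0098H - 0.363 = 0, so H* = 0.363/0.0098 = 37.
Set dH/dt = 0 with H > 0: 1.19 - 0.0388P = 0, so P* = 1.19/0.0388 = 30.7.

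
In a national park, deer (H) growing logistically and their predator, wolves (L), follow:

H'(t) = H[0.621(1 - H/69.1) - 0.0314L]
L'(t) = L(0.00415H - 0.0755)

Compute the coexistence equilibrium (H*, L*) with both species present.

H* ≈ 18.2, L* ≈ 14.6

From dL/dt = 0 with L > 0: 0.00415H* = 0.0755, so H* = 18.2.
Substitute into dH/dt = 0: 0.621(1 - 18.2/69.1) = 0.0314L*.
The bracket is 0.737, giving L* = 0.458/0.0314 = 14.6.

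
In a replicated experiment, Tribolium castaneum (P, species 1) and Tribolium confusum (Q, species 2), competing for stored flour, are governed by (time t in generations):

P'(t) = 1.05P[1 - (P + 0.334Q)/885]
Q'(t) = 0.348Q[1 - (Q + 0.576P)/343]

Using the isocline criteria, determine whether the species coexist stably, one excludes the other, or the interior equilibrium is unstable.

Compare the nullcline intercepts: K1/α12 = 885/0.334 = 2650 > K2 = 343; K2/α21 = 343/0.576 = 595 < K1 = 885.
Since the inequalities point opposite ways, species 1 can invade but species 2 cannot.

species 1 excludes species 2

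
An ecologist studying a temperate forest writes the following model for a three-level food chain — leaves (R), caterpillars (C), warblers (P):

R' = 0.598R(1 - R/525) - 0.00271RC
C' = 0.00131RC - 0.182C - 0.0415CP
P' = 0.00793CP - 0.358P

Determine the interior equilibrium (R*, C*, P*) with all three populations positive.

From dP/dt = 0: 0.00793C* = 0.358, so C* = 45.1.
From dR/dt = 0: 0.598(1 - R*/525) = 0.00271·45.1, giving R* = 525·(1 - 0.205) = 418.
From dC/dt = 0: 0.00131·418 - 0.182 = 0.0415P*, so P* = 0.365/0.0415 = 8.8.

R* ≈ 418, C* ≈ 45.1, P* ≈ 8.8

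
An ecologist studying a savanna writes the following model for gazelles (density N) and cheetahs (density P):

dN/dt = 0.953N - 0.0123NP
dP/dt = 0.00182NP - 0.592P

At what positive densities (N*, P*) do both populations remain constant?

N* ≈ 325, P* ≈ 77.5

Set dP/dt = 0 with P > 0: 0.00182N - 0.592 = 0, so N* = 0.592/0.00182 = 325.
Set dN/dt = 0 with N > 0: 0.953 - 0.0123P = 0, so P* = 0.953/0.0123 = 77.5.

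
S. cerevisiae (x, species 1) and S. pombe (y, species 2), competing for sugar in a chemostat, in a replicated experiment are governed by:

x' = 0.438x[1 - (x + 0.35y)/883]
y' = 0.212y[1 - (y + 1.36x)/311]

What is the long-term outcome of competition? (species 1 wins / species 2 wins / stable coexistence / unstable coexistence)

species 1 excludes species 2

Compare the nullcline intercepts: K1/α12 = 883/0.35 = 2520 > K2 = 311; K2/α21 = 311/1.36 = 229 < K1 = 883.
Since the inequalities point opposite ways, species 1 can invade but species 2 cannot.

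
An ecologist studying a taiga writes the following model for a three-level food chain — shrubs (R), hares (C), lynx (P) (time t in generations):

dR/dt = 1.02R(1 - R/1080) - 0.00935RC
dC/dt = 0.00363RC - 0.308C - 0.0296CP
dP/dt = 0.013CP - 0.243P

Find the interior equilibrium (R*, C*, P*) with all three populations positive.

From dP/dt = 0: 0.013C* = 0.243, so C* = 18.7.
From dR/dt = 0: 1.02(1 - R*/1080) = 0.00935·18.7, giving R* = 1080·(1 - 0.171) = 895.
From dC/dt = 0: 0.00363·895 - 0.308 = 0.0296P*, so P* = 2.94/0.0296 = 99.3.

R* ≈ 895, C* ≈ 18.7, P* ≈ 99.3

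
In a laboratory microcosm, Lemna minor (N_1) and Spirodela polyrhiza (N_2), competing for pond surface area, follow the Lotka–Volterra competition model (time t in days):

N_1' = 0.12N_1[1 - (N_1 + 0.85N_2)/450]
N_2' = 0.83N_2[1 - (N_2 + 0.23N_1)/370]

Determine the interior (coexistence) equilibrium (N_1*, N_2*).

Setting both brackets to zero gives the nullclines N_1 + 0.85N_2 = 450 and 0.23N_1 + N_2 = 370.
Substituting N_2 = 370 - 0.23N_1 into the first: N_1(1 - 0.85·0.23) = 450 - 0.85·370.
So N_1* = 136/0.804 = 168, and then N_2* = 370 - 0.23·168 = 331.

N_1* ≈ 168, N_2* ≈ 331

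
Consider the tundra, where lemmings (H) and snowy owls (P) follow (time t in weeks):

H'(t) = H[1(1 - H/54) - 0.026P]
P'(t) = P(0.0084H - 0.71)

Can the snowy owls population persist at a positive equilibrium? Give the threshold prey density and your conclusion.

Threshold H = 84.5; K < 84.5, so no, the predator goes extinct.

The predator equation gives dP/dt > 0 only when H > 0.71/0.0084 = 84.5.
Without the predator, H → K = 54. Since 54 < 84.5, the predator cannot invade.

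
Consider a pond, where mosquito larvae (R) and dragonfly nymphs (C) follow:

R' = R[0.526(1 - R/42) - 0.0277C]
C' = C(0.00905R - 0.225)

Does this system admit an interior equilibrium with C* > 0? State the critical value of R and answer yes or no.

Threshold R = 24.9; K > 24.9, so yes, the predator persists.

The predator equation gives dC/dt > 0 only when R > 0.225/0.00905 = 24.9.
Without the predator, R → K = 42. Since 42 > 24.9, the predator can invade and persist.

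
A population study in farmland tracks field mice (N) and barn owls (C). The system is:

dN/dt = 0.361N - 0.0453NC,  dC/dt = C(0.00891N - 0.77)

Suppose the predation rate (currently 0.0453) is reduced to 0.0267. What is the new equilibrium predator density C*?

At the interior fixed point, setting dN/dt = 0 with N > 0 fixes C* = (prey growth rate)/(NC coefficient) — independent of the other coefficients.
With the change, C* = 0.361/0.0267 = 13.5; it rises from 7.97.

C* ≈ 13.5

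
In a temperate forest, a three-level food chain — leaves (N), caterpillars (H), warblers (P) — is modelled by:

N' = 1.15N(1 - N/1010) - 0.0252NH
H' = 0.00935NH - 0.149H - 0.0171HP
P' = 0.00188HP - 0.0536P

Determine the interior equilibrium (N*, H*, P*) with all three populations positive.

From dP/dt = 0: 0.00188H* = 0.0536, so H* = 28.5.
From dN/dt = 0: 1.15(1 - N*/1010) = 0.0252·28.5, giving N* = 1010·(1 - 0.625) = 379.
From dH/dt = 0: 0.00935·379 - 0.149 = 0.0171P*, so P* = 3.39/0.0171 = 199.

N* ≈ 379, H* ≈ 28.5, P* ≈ 199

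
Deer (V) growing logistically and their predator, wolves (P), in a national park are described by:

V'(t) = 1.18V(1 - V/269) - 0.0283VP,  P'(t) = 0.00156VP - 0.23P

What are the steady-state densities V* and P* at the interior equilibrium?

V* ≈ 147, P* ≈ 18.8

From dP/dt = 0 with P > 0: 0.00156V* = 0.23, so V* = 147.
Substitute into dV/dt = 0: 1.18(1 - 147/269) = 0.0283P*.
The bracket is 0.452, giving P* = 0.533/0.0283 = 18.8.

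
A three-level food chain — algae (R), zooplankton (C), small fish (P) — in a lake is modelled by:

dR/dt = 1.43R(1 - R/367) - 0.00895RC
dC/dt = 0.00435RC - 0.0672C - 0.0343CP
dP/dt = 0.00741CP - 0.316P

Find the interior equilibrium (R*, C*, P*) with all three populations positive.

R* ≈ 269, C* ≈ 42.6, P* ≈ 32.2

From dP/dt = 0: 0.00741C* = 0.316, so C* = 42.6.
From dR/dt = 0: 1.43(1 - R*/367) = 0.00895·42.6, giving R* = 367·(1 - 0.267) = 269.
From dC/dt = 0: 0.00435·269 - 0.0672 = 0.0343P*, so P* = 1.1/0.0343 = 32.2.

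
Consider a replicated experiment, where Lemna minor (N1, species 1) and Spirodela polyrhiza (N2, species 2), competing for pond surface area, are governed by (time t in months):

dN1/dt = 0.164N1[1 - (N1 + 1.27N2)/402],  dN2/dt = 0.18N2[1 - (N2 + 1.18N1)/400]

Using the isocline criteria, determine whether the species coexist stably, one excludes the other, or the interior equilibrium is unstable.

Compare the nullcline intercepts: K1/α12 = 402/1.27 = 317 < K2 = 400; K2/α21 = 400/1.18 = 339 < K1 = 402.
Since both are reversed, neither can invade when rare; the interior point is a saddle.

unstable coexistence (outcome depends on initial conditions)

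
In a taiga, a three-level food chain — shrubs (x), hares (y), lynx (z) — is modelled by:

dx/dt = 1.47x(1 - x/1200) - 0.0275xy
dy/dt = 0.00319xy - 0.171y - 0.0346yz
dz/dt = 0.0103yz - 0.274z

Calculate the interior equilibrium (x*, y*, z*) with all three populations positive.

x* ≈ 603, y* ≈ 26.6, z* ≈ 50.6

From dz/dt = 0: 0.0103y* = 0.274, so y* = 26.6.
From dx/dt = 0: 1.47(1 - x*/1200) = 0.0275·26.6, giving x* = 1200·(1 - 0.498) = 603.
From dy/dt = 0: 0.00319·603 - 0.171 = 0.0346z*, so z* = 1.75/0.0346 = 50.6.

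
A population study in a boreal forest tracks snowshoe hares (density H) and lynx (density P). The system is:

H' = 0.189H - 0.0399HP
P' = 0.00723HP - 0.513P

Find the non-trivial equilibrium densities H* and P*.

Set dP/dt = 0 with P > 0: 0.00723H - 0.513 = 0, so H* = 0.513/0.00723 = 71.
Set dH/dt = 0 with H > 0: 0.189 - 0.0399P = 0, so P* = 0.189/0.0399 = 4.74.

H* ≈ 71, P* ≈ 4.74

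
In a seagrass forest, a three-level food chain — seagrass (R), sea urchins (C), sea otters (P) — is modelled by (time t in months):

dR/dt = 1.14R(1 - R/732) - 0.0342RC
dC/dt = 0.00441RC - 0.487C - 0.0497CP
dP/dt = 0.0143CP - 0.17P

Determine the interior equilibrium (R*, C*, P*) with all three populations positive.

From dP/dt = 0: 0.0143C* = 0.17, so C* = 11.9.
From dR/dt = 0: 1.14(1 - R*/732) = 0.0342·11.9, giving R* = 732·(1 - 0.357) = 471.
From dC/dt = 0: 0.00441·471 - 0.487 = 0.0497P*, so P* = 1.59/0.0497 = 32.

R* ≈ 471, C* ≈ 11.9, P* ≈ 32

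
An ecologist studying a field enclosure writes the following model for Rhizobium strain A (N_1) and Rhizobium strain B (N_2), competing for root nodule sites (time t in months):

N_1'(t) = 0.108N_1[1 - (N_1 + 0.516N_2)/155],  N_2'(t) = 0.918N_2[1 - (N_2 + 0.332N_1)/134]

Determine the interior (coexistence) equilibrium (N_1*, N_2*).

N_1* ≈ 104, N_2* ≈ 99.6

Setting both brackets to zero gives the nullclines N_1 + 0.516N_2 = 155 and 0.332N_1 + N_2 = 134.
Substituting N_2 = 134 - 0.332N_1 into the first: N_1(1 - 0.516·0.332) = 155 - 0.516·134.
So N_1* = 85.9/0.829 = 104, and then N_2* = 134 - 0.332·104 = 99.6.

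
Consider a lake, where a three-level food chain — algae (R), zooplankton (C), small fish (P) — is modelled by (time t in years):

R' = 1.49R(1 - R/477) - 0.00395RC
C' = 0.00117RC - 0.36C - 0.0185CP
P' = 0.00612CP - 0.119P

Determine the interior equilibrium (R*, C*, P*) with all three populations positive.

From dP/dt = 0: 0.00612C* = 0.119, so C* = 19.4.
From dR/dt = 0: 1.49(1 - R*/477) = 0.00395·19.4, giving R* = 477·(1 - 0.0515) = 452.
From dC/dt = 0: 0.00117·452 - 0.36 = 0.0185P*, so P* = 0.169/0.0185 = 9.15.

R* ≈ 452, C* ≈ 19.4, P* ≈ 9.15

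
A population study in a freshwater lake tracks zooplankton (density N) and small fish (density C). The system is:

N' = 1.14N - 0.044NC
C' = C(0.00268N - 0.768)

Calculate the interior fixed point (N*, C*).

Set dC/dt = 0 with C > 0: 0.00268N - 0.768 = 0, so N* = 0.768/0.00268 = 287.
Set dN/dt = 0 with N > 0: 1.14 - 0.044C = 0, so C* = 1.14/0.044 = 25.9.

N* ≈ 287, C* ≈ 25.9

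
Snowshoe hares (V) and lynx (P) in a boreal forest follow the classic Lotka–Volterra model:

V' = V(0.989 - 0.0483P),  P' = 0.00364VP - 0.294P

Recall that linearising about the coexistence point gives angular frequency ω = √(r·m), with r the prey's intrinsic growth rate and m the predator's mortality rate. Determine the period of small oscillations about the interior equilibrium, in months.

T ≈ 11.7 months

Here r = 0.989 and m = 0.294, so r·m = 0.291.
ω = √0.291 = 0.539 per month, hence T = 2π/ω ≈ 11.7 months.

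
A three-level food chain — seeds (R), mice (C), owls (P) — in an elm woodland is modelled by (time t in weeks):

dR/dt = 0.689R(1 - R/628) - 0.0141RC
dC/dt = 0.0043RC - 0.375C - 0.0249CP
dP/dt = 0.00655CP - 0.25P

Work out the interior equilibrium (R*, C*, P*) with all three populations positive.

R* ≈ 137, C* ≈ 38.2, P* ≈ 8.68

From dP/dt = 0: 0.00655C* = 0.25, so C* = 38.2.
From dR/dt = 0: 0.689(1 - R*/628) = 0.0141·38.2, giving R* = 628·(1 - 0.781) = 137.
From dC/dt = 0: 0.0043·137 - 0.375 = 0.0249P*, so P* = 0.216/0.0249 = 8.68.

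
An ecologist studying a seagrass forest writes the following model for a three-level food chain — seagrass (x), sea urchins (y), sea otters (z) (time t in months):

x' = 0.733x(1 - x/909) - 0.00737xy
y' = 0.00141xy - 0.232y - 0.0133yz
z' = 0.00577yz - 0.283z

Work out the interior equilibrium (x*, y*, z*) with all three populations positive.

From dz/dt = 0: 0.00577y* = 0.283, so y* = 49.
From dx/dt = 0: 0.733(1 - x*/909) = 0.00737·49, giving x* = 909·(1 - 0.493) = 461.
From dy/dt = 0: 0.00141·461 - 0.232 = 0.0133z*, so z* = 0.418/0.0133 = 31.4.

x* ≈ 461, y* ≈ 49, z* ≈ 31.4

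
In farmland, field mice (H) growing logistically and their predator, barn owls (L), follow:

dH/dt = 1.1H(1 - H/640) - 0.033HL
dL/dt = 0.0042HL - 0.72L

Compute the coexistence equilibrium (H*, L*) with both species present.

From dL/dt = 0 with L > 0: 0.0042H* = 0.72, so H* = 171.
Substitute into dH/dt = 0: 1.1(1 - 171/640) = 0.033L*.
The bracket is 0.732, giving L* = 0.805/0.033 = 24.4.

H* ≈ 171, L* ≈ 24.4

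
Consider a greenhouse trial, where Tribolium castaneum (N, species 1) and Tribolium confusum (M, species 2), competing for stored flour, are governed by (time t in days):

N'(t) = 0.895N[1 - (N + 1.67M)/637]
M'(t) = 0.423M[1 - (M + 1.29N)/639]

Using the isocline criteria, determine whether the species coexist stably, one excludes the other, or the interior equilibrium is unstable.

unstable coexistence (outcome depends on initial conditions)

Compare the nullcline intercepts: K1/α12 = 637/1.67 = 381 < K2 = 639; K2/α21 = 639/1.29 = 495 < K1 = 637.
Since both are reversed, neither can invade when rare; the interior point is a saddle.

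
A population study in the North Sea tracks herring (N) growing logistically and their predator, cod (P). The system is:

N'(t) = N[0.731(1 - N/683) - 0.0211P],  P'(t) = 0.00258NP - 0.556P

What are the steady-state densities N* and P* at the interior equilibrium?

N* ≈ 216, P* ≈ 23.7

From dP/dt = 0 with P > 0: 0.00258N* = 0.556, so N* = 216.
Substitute into dN/dt = 0: 0.731(1 - 216/683) = 0.0211P*.
The bracket is 0.684, giving P* = 0.5/0.0211 = 23.7.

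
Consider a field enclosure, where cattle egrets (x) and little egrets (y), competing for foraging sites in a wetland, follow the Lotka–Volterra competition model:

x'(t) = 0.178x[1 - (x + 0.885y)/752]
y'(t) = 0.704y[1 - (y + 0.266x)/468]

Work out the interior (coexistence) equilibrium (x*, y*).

Setting both brackets to zero gives the nullclines x + 0.885y = 752 and 0.266x + y = 468.
Substituting y = 468 - 0.266x into the first: x(1 - 0.885·0.266) = 752 - 0.885·468.
So x* = 338/0.765 = 442, and then y* = 468 - 0.266·442 = 350.

x* ≈ 442, y* ≈ 350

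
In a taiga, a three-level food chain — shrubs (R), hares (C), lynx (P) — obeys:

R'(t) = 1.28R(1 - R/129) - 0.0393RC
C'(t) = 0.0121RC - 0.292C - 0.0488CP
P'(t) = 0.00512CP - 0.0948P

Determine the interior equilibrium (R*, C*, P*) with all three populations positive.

From dP/dt = 0: 0.00512C* = 0.0948, so C* = 18.5.
From dR/dt = 0: 1.28(1 - R*/129) = 0.0393·18.5, giving R* = 129·(1 - 0.568) = 55.7.
From dC/dt = 0: 0.0121·55.7 - 0.292 = 0.0488P*, so P* = 0.382/0.0488 = 7.82.

R* ≈ 55.7, C* ≈ 18.5, P* ≈ 7.82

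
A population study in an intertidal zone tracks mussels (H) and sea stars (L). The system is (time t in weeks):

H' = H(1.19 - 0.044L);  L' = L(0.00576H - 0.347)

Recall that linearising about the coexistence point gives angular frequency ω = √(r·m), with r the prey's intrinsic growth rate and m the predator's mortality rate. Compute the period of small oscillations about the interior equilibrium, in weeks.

Here r = 1.19 and m = 0.347, so r·m = 0.413.
ω = √0.413 = 0.643 per week, hence T = 2π/ω ≈ 9.78 weeks.

T ≈ 9.78 weeks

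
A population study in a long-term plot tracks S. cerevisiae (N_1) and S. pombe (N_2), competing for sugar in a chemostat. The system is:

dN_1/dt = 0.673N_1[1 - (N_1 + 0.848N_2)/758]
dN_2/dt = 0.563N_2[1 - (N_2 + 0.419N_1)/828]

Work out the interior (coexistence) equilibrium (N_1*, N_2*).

Setting both brackets to zero gives the nullclines N_1 + 0.848N_2 = 758 and 0.419N_1 + N_2 = 828.
Substituting N_2 = 828 - 0.419N_1 into the first: N_1(1 - 0.848·0.419) = 758 - 0.848·828.
So N_1* = 55.9/0.645 = 86.6, and then N_2* = 828 - 0.419·86.6 = 792.

N_1* ≈ 86.6, N_2* ≈ 792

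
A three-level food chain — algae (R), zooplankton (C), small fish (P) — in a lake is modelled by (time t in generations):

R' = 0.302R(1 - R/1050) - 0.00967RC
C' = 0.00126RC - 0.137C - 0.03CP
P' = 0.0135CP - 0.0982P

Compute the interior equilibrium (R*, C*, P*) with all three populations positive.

R* ≈ 805, C* ≈ 7.27, P* ≈ 29.3

From dP/dt = 0: 0.0135C* = 0.0982, so C* = 7.27.
From dR/dt = 0: 0.302(1 - R*/1050) = 0.00967·7.27, giving R* = 1050·(1 - 0.233) = 805.
From dC/dt = 0: 0.00126·805 - 0.137 = 0.03P*, so P* = 0.878/0.03 = 29.3.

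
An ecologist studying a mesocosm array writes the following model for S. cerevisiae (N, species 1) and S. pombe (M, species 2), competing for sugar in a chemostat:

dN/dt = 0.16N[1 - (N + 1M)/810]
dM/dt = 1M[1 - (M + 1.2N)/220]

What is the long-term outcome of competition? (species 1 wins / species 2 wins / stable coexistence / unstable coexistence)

species 1 excludes species 2

Compare the nullcline intercepts: K1/α12 = 810/1 = 810 > K2 = 220; K2/α21 = 220/1.2 = 183 < K1 = 810.
Since the inequalities point opposite ways, species 1 can invade but species 2 cannot.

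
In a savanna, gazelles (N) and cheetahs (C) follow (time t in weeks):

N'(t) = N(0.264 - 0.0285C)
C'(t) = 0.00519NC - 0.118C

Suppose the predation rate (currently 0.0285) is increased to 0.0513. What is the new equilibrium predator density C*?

C* ≈ 5.15

At the interior fixed point, setting dN/dt = 0 with N > 0 fixes C* = (prey growth rate)/(NC coefficient) — independent of the other coefficients.
With the change, C* = 0.264/0.0513 = 5.15; it falls from 9.26.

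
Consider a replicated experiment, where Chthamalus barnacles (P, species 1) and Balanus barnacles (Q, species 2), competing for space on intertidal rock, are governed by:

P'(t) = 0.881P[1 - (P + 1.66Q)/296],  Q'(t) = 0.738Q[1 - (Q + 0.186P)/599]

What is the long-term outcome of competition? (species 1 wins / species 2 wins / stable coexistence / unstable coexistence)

Compare the nullcline intercepts: K1/α12 = 296/1.66 = 178 < K2 = 599; K2/α21 = 599/0.186 = 3220 > K1 = 296.
Since the inequalities point opposite ways, species 2 can invade but species 1 cannot.

species 2 excludes species 1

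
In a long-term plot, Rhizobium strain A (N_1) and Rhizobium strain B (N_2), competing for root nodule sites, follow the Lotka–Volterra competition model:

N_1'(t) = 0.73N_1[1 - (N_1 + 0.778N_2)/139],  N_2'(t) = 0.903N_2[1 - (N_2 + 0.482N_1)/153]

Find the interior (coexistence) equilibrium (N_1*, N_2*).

N_1* ≈ 31.9, N_2* ≈ 138

Setting both brackets to zero gives the nullclines N_1 + 0.778N_2 = 139 and 0.482N_1 + N_2 = 153.
Substituting N_2 = 153 - 0.482N_1 into the first: N_1(1 - 0.778·0.482) = 139 - 0.778·153.
So N_1* = 20/0.625 = 31.9, and then N_2* = 153 - 0.482·31.9 = 138.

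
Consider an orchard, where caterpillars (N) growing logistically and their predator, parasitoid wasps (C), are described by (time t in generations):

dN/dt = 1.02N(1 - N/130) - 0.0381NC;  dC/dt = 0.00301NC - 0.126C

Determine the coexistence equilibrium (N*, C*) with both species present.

N* ≈ 41.9, C* ≈ 18.2

From dC/dt = 0 with C > 0: 0.00301N* = 0.126, so N* = 41.9.
Substitute into dN/dt = 0: 1.02(1 - 41.9/130) = 0.0381C*.
The bracket is 0.678, giving C* = 0.692/0.0381 = 18.2.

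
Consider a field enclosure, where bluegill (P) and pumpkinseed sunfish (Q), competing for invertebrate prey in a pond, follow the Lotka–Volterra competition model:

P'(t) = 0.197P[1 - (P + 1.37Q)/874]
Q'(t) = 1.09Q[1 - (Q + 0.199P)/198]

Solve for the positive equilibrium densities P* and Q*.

P* ≈ 829, Q* ≈ 33.1

Setting both brackets to zero gives the nullclines P + 1.37Q = 874 and 0.199P + Q = 198.
Substituting Q = 198 - 0.199P into the first: P(1 - 1.37·0.199) = 874 - 1.37·198.
So P* = 603/0.727 = 829, and then Q* = 198 - 0.199·829 = 33.1.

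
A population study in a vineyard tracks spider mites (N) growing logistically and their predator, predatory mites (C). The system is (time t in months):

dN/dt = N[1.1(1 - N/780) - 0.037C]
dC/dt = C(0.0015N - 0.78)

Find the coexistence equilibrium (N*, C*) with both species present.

N* ≈ 520, C* ≈ 9.91

From dC/dt = 0 with C > 0: 0.0015N* = 0.78, so N* = 520.
Substitute into dN/dt = 0: 1.1(1 - 520/780) = 0.037C*.
The bracket is 0.333, giving C* = 0.367/0.037 = 9.91.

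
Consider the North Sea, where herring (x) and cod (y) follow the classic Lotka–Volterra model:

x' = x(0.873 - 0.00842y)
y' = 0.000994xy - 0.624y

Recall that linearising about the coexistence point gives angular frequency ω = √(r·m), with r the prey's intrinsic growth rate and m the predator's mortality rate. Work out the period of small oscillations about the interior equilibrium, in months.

Here r = 0.873 and m = 0.624, so r·m = 0.545.
ω = √0.545 = 0.738 per month, hence T = 2π/ω ≈ 8.51 months.

T ≈ 8.51 months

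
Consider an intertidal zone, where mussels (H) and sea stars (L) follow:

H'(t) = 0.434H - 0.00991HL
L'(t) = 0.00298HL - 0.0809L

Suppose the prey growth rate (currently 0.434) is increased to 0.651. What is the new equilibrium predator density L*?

L* ≈ 65.7

At the interior fixed point, setting dH/dt = 0 with H > 0 fixes L* = (prey growth rate)/(HL coefficient) — independent of the other coefficients.
With the change, L* = 0.651/0.00991 = 65.7; it rises from 43.8.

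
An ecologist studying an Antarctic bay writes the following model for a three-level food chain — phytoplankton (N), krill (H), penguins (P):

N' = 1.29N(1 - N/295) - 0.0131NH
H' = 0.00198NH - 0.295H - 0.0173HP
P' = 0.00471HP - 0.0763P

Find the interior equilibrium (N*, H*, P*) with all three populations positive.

From dP/dt = 0: 0.00471H* = 0.0763, so H* = 16.2.
From dN/dt = 0: 1.29(1 - N*/295) = 0.0131·16.2, giving N* = 295·(1 - 0.165) = 246.
From dH/dt = 0: 0.00198·246 - 0.295 = 0.0173P*, so P* = 0.193/0.0173 = 11.2.

N* ≈ 246, H* ≈ 16.2, P* ≈ 11.2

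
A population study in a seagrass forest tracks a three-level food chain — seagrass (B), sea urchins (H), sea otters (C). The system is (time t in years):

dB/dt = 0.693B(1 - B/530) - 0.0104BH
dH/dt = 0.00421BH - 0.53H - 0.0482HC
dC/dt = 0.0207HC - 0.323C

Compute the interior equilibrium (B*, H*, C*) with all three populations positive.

From dC/dt = 0: 0.0207H* = 0.323, so H* = 15.6.
From dB/dt = 0: 0.693(1 - B*/530) = 0.0104·15.6, giving B* = 530·(1 - 0.234) = 406.
From dH/dt = 0: 0.00421·406 - 0.53 = 0.0482C*, so C* = 1.18/0.0482 = 24.5.

B* ≈ 406, H* ≈ 15.6, C* ≈ 24.5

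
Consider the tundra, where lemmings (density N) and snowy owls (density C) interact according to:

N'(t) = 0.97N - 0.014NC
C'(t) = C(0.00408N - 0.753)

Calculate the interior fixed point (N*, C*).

Set dC/dt = 0 with C > 0: 0.00408N - 0.753 = 0, so N* = 0.753/0.00408 = 185.
Set dN/dt = 0 with N > 0: 0.97 - 0.014C = 0, so C* = 0.97/0.014 = 69.3.

N* ≈ 185, C* ≈ 69.3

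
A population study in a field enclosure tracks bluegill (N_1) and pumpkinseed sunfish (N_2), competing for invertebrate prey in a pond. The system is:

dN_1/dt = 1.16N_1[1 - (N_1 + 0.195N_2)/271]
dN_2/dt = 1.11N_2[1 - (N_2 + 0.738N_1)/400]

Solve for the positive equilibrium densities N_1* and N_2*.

Setting both brackets to zero gives the nullclines N_1 + 0.195N_2 = 271 and 0.738N_1 + N_2 = 400.
Substituting N_2 = 400 - 0.738N_1 into the first: N_1(1 - 0.195·0.738) = 271 - 0.195·400.
So N_1* = 193/0.856 = 225, and then N_2* = 400 - 0.738·225 = 234.

N_1* ≈ 225, N_2* ≈ 234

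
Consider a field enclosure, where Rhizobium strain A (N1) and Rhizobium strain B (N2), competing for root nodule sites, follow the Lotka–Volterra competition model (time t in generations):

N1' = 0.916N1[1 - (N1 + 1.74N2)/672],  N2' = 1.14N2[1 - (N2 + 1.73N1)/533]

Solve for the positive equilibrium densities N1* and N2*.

N1* ≈ 127, N2* ≈ 313

Setting both brackets to zero gives the nullclines N1 + 1.74N2 = 672 and 1.73N1 + N2 = 533.
Substituting N2 = 533 - 1.73N1 into the first: N1(1 - 1.74·1.73) = 672 - 1.74·533.
So N1* = -255/-2.01 = 127, and then N2* = 533 - 1.73·127 = 313.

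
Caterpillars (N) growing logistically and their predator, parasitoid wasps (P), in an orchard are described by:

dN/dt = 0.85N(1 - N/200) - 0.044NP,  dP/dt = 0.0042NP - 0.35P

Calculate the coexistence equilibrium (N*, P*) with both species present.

N* ≈ 83.3, P* ≈ 11.3

From dP/dt = 0 with P > 0: 0.0042N* = 0.35, so N* = 83.3.
Substitute into dN/dt = 0: 0.85(1 - 83.3/200) = 0.044P*.
The bracket is 0.583, giving P* = 0.496/0.044 = 11.3.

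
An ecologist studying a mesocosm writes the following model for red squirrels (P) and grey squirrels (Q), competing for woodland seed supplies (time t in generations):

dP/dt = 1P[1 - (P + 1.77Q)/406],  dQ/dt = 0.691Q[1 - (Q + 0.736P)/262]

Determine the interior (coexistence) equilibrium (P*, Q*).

P* ≈ 191, Q* ≈ 122

Setting both brackets to zero gives the nullclines P + 1.77Q = 406 and 0.736P + Q = 262.
Substituting Q = 262 - 0.736P into the first: P(1 - 1.77·0.736) = 406 - 1.77·262.
So P* = -57.7/-0.303 = 191, and then Q* = 262 - 0.736·191 = 122.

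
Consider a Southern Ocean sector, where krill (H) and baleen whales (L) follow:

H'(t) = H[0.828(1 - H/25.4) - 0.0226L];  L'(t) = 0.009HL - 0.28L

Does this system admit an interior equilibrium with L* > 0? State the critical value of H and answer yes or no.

The predator equation gives dL/dt > 0 only when H > 0.28/0.009 = 31.1.
Without the predator, H → K = 25.4. Since 25.4 < 31.1, the predator cannot invade.

Threshold H = 31.1; K < 31.1, so no, the predator goes extinct.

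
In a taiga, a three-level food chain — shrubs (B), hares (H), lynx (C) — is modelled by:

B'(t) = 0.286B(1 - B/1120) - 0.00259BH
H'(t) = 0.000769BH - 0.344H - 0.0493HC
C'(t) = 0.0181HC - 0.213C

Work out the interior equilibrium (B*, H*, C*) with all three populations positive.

From dC/dt = 0: 0.0181H* = 0.213, so H* = 11.8.
From dB/dt = 0: 0.286(1 - B*/1120) = 0.00259·11.8, giving B* = 1120·(1 - 0.107) = 1000.
From dH/dt = 0: 0.000769·1000 - 0.344 = 0.0493C*, so C* = 0.425/0.0493 = 8.63.

B* ≈ 1000, H* ≈ 11.8, C* ≈ 8.63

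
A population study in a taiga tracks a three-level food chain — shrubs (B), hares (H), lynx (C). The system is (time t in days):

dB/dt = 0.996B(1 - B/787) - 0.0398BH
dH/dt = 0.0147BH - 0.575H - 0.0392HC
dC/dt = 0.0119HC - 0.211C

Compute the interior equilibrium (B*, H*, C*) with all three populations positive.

B* ≈ 229, H* ≈ 17.7, C* ≈ 71.4

From dC/dt = 0: 0.0119H* = 0.211, so H* = 17.7.
From dB/dt = 0: 0.996(1 - B*/787) = 0.0398·17.7, giving B* = 787·(1 - 0.709) = 229.
From dH/dt = 0: 0.0147·229 - 0.575 = 0.0392C*, so C* = 2.8/0.0392 = 71.4.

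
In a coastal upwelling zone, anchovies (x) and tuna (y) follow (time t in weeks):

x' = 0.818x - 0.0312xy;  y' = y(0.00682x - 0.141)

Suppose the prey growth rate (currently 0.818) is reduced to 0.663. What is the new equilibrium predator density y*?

y* ≈ 21.3

At the interior fixed point, setting dx/dt = 0 with x > 0 fixes y* = (prey growth rate)/(xy coefficient) — independent of the other coefficients.
With the change, y* = 0.663/0.0312 = 21.3; it falls from 26.2.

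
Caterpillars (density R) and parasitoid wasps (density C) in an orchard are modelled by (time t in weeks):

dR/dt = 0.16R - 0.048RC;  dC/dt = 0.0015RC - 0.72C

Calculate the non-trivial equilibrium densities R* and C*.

R* ≈ 480, C* ≈ 3.33

Set dC/dt = 0 with C > 0: 0.0015R - 0.72 = 0, so R* = 0.72/0.0015 = 480.
Set dR/dt = 0 with R > 0: 0.16 - 0.048C = 0, so C* = 0.16/0.048 = 3.33.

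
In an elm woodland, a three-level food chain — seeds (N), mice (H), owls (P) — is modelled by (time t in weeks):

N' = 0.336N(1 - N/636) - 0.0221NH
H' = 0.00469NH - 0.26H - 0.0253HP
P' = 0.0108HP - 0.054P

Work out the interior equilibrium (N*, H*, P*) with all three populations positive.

From dP/dt = 0: 0.0108H* = 0.054, so H* = 5.
From dN/dt = 0: 0.336(1 - N*/636) = 0.0221·5, giving N* = 636·(1 - 0.329) = 427.
From dH/dt = 0: 0.00469·427 - 0.26 = 0.0253P*, so P* = 1.74/0.0253 = 68.8.

N* ≈ 427, H* ≈ 5, P* ≈ 68.8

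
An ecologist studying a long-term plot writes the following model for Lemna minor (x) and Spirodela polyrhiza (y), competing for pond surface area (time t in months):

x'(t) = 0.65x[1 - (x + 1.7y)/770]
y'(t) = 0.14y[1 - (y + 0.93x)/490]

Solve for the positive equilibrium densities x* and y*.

x* ≈ 108, y* ≈ 389

Setting both brackets to zero gives the nullclines x + 1.7y = 770 and 0.93x + y = 490.
Substituting y = 490 - 0.93x into the first: x(1 - 1.7·0.93) = 770 - 1.7·490.
So x* = -63/-0.581 = 108, and then y* = 490 - 0.93·108 = 389.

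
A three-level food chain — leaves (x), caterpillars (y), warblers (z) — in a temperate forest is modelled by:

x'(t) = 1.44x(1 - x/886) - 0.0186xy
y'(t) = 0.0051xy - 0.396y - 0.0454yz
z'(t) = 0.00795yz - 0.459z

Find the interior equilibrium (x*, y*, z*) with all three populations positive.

From dz/dt = 0: 0.00795y* = 0.459, so y* = 57.7.
From dx/dt = 0: 1.44(1 - x*/886) = 0.0186·57.7, giving x* = 886·(1 - 0.746) = 225.
From dy/dt = 0: 0.0051·225 - 0.396 = 0.0454z*, so z* = 0.753/0.0454 = 16.6.

x* ≈ 225, y* ≈ 57.7, z* ≈ 16.6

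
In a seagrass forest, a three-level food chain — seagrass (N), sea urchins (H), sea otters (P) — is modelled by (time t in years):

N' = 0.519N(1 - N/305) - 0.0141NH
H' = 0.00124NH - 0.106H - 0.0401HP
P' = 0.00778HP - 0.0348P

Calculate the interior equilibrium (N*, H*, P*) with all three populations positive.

N* ≈ 268, H* ≈ 4.47, P* ≈ 5.64

From dP/dt = 0: 0.00778H* = 0.0348, so H* = 4.47.
From dN/dt = 0: 0.519(1 - N*/305) = 0.0141·4.47, giving N* = 305·(1 - 0.122) = 268.
From dH/dt = 0: 0.00124·268 - 0.106 = 0.0401P*, so P* = 0.226/0.0401 = 5.64.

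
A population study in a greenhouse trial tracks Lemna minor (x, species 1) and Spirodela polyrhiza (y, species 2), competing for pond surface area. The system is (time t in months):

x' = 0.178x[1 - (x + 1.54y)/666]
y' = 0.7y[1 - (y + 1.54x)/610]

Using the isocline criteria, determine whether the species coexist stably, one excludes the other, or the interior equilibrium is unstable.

Compare the nullcline intercepts: K1/α12 = 666/1.54 = 432 < K2 = 610; K2/α21 = 610/1.54 = 396 < K1 = 666.
Since both are reversed, neither can invade when rare; the interior point is a saddle.

unstable coexistence (outcome depends on initial conditions)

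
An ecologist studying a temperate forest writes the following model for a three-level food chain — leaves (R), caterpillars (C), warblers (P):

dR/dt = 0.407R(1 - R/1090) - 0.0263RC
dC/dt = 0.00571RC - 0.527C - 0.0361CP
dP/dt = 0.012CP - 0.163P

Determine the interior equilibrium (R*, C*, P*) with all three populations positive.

From dP/dt = 0: 0.012C* = 0.163, so C* = 13.6.
From dR/dt = 0: 0.407(1 - R*/1090) = 0.0263·13.6, giving R* = 1090·(1 - 0.878) = 133.
From dC/dt = 0: 0.00571·133 - 0.527 = 0.0361P*, so P* = 0.234/0.0361 = 6.48.

R* ≈ 133, C* ≈ 13.6, P* ≈ 6.48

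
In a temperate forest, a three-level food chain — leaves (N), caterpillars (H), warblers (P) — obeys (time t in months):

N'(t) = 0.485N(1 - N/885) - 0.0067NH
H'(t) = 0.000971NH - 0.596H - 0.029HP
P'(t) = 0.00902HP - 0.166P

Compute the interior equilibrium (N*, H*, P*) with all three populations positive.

N* ≈ 660, H* ≈ 18.4, P* ≈ 1.55

From dP/dt = 0: 0.00902H* = 0.166, so H* = 18.4.
From dN/dt = 0: 0.485(1 - N*/885) = 0.0067·18.4, giving N* = 885·(1 - 0.254) = 660.
From dH/dt = 0: 0.000971·660 - 0.596 = 0.029P*, so P* = 0.0449/0.029 = 1.55.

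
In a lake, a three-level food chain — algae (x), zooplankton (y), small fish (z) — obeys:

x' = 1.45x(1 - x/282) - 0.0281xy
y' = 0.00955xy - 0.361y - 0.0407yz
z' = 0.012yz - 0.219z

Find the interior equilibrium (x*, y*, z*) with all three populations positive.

x* ≈ 182, y* ≈ 18.2, z* ≈ 33.9

From dz/dt = 0: 0.012y* = 0.219, so y* = 18.2.
From dx/dt = 0: 1.45(1 - x*/282) = 0.0281·18.2, giving x* = 282·(1 - 0.354) = 182.
From dy/dt = 0: 0.00955·182 - 0.361 = 0.0407z*, so z* = 1.38/0.0407 = 33.9.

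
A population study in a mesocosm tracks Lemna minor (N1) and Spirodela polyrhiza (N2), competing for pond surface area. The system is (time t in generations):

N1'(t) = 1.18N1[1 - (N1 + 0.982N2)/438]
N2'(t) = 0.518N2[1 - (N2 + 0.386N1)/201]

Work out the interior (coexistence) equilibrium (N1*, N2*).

Setting both brackets to zero gives the nullclines N1 + 0.982N2 = 438 and 0.386N1 + N2 = 201.
Substituting N2 = 201 - 0.386N1 into the first: N1(1 - 0.982·0.386) = 438 - 0.982·201.
So N1* = 241/0.621 = 388, and then N2* = 201 - 0.386·388 = 51.4.

N1* ≈ 388, N2* ≈ 51.4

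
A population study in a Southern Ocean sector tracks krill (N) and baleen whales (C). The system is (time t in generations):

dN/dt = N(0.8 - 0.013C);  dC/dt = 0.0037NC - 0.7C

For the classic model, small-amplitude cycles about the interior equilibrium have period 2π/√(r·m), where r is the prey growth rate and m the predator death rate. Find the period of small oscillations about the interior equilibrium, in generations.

T ≈ 8.4 generations

Here r = 0.8 and m = 0.7, so r·m = 0.56.
ω = √0.56 = 0.748 per generation, hence T = 2π/ω ≈ 8.4 generations.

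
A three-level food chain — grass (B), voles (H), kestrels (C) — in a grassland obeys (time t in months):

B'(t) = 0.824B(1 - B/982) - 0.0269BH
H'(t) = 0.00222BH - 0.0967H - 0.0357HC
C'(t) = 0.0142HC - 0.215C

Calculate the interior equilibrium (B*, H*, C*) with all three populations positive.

B* ≈ 497, H* ≈ 15.1, C* ≈ 28.2

From dC/dt = 0: 0.0142H* = 0.215, so H* = 15.1.
From dB/dt = 0: 0.824(1 - B*/982) = 0.0269·15.1, giving B* = 982·(1 - 0.494) = 497.
From dH/dt = 0: 0.00222·497 - 0.0967 = 0.0357C*, so C* = 1.01/0.0357 = 28.2.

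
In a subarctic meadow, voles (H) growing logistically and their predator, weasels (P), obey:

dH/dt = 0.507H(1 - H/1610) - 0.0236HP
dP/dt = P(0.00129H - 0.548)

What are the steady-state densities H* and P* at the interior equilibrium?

From dP/dt = 0 with P > 0: 0.00129H* = 0.548, so H* = 425.
Substitute into dH/dt = 0: 0.507(1 - 425/1610) = 0.0236P*.
The bracket is 0.736, giving P* = 0.373/0.0236 = 15.8.

H* ≈ 425, P* ≈ 15.8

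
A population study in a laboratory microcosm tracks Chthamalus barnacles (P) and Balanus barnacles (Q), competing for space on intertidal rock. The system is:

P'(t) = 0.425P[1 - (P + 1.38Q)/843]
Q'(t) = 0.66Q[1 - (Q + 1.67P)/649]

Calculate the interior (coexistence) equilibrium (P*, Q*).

P* ≈ 40.3, Q* ≈ 582

Setting both brackets to zero gives the nullclines P + 1.38Q = 843 and 1.67P + Q = 649.
Substituting Q = 649 - 1.67P into the first: P(1 - 1.38·1.67) = 843 - 1.38·649.
So P* = -52.6/-1.3 = 40.3, and then Q* = 649 - 1.67·40.3 = 582.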